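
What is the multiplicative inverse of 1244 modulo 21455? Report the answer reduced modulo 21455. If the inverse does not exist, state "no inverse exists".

Run Euclid on (21455, 1244):
21455 = 17*1244 + 307
1244 = 4*307 + 16
307 = 19*16 + 3
16 = 5*3 + 1
3 = 3*1 + 0
The gcd is 1. Working backward:
1 = 16 − 5·3
1 = −5·307 + 96·16
1 = 96·1244 − 389·307
1 = −389·21455 + 6709·1244
So 1244·6709 ≡ 1 (mod 21455).

6709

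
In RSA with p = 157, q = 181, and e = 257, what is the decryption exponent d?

φ(n) = (p−1)(q−1) = 156·180 = 28080.
Need d with 257·d ≡ 1 (mod 28080). Apply the extended Euclidean algorithm:
28080 = 109×257 + 67
257 = 3×67 + 56
67 = 1×56 + 11
56 = 5×11 + 1
11 = 11×1 + 0
Back-substitute:
1 = 56 − 5·11
1 = −5·67 + 6·56
1 = 6·257 − 23·67
1 = −23·28080 + 2513·257
So 257·2513 ≡ 1 (mod 28080), hence d = 2513.

2513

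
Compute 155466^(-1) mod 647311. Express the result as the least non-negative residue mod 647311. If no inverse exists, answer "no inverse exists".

Apply the Euclidean algorithm to 647311 and 155466:
647311 = 4·155466 + 25447
155466 = 6·25447 + 2784
25447 = 9·2784 + 391
2784 = 7·391 + 47
391 = 8·47 + 15
47 = 3·15 + 2
15 = 7·2 + 1
2 = 2·1 + 0
gcd = 1, so the inverse exists. Back-substitute:
1 = 15 − 7·2
1 = −7·47 + 22·15
1 = 22·391 − 183·47
1 = −183·2784 + 1303·391
1 = 1303·25447 − 11910·2784
1 = −11910·155466 + 72763·25447
1 = 72763·647311 − 302962·155466
Hence 155466⁻¹ ≡ -302962 ≡ 344349 (mod 647311).

344349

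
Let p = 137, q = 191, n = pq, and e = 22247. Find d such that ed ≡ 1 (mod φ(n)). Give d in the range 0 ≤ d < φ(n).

φ(n) = (p−1)(q−1) = 136·190 = 25840.
Need d with 22247·d ≡ 1 (mod 25840). Apply the extended Euclidean algorithm:
25840 = 1*22247 + 3593
22247 = 6*3593 + 689
3593 = 5*689 + 148
689 = 4*148 + 97
148 = 1*97 + 51
97 = 1*51 + 46
51 = 1*46 + 5
46 = 9*5 + 1
5 = 5*1 + 0
Back-substitute:
1 = 46 − 9·5
1 = −9·51 + 10·46
1 = 10·97 − 19·51
1 = −19·148 + 29·97
1 = 29·689 − 135·148
1 = −135·3593 + 704·689
1 = 704·22247 − 4359·3593
1 = −4359·25840 + 5063·22247
So 22247·5063 ≡ 1 (mod 25840), hence d = 5063.

5063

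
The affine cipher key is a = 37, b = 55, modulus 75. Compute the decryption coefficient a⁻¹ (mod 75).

73

Extended Euclidean algorithm:
75 = 2*37 + 1
37 = 37*1 + 0
gcd = 1, so the inverse exists. Back-substitute:
1 = 75 − 2·37
Hence 37⁻¹ ≡ -2 ≡ 73 (mod 75).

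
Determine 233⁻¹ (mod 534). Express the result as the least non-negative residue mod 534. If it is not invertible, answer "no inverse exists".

479

Run Euclid on (534, 233):
534 = 2*233 + 68
233 = 3*68 + 29
68 = 2*29 + 10
29 = 2*10 + 9
10 = 1*9 + 1
9 = 9*1 + 0
gcd = 1, so the inverse exists. Back-substitute:
1 = 10 − 9
1 = −29 + 3·10
1 = 3·68 − 7·29
1 = −7·233 + 24·68
1 = 24·534 − 55·233
Hence 233⁻¹ ≡ -55 ≡ 479 (mod 534).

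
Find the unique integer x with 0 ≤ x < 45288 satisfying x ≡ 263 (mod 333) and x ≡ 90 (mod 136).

Write x = 263 + 333·k. Then 333·k ≡ 90 − 263 ≡ 99 (mod 136).
Need 333⁻¹ mod 136. Extended Euclid on (136, 61):
136 = 2*61 + 14
61 = 4*14 + 5
14 = 2*5 + 4
5 = 1*4 + 1
4 = 4*1 + 0
Back-substitute:
1 = 5 − 4
1 = −14 + 3·5
1 = 3·61 − 13·14
1 = −13·136 + 29·61
333⁻¹ ≡ 29 (mod 136), so k ≡ 29·99 ≡ 15 (mod 136).
x = 263 + 333·15 = 5258.

5258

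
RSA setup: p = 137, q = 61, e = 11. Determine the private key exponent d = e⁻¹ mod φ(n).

φ(n) = (p−1)(q−1) = 136·60 = 8160.
Need d with 11·d ≡ 1 (mod 8160). Apply the extended Euclidean algorithm:
8160 = 741·11 + 9
11 = 1·9 + 2
9 = 4·2 + 1
2 = 2·1 + 0
Back-substitute:
1 = 9 − 4·2
1 = −4·11 + 5·9
1 = 5·8160 − 3709·11
So 11·(-3709) ≡ 1 (mod 8160), hence d ≡ -3709 ≡ 4451 (mod 8160).

4451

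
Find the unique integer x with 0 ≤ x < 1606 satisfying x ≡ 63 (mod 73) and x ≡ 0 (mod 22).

1012

Write x = 63 + 73·k. Then 73·k ≡ 0 − 63 ≡ 3 (mod 22).
Need 73⁻¹ mod 22. Extended Euclid on (22, 7):
22 = 3·7 + 1
7 = 7·1 + 0
Back-substitute:
1 = 22 − 3·7
73⁻¹ ≡ 19 (mod 22), so k ≡ 19·3 ≡ 13 (mod 22).
x = 63 + 73·13 = 1012.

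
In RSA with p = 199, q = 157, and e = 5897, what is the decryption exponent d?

φ(n) = (p−1)(q−1) = 198·156 = 30888.
Need d with 5897·d ≡ 1 (mod 30888). Apply the extended Euclidean algorithm:
30888 = 5·5897 + 1403
5897 = 4·1403 + 285
1403 = 4·285 + 263
285 = 1·263 + 22
263 = 11·22 + 21
22 = 1·21 + 1
21 = 21·1 + 0
Back-substitute:
1 = 22 − 21
1 = −263 + 12·22
1 = 12·285 − 13·263
1 = −13·1403 + 64·285
1 = 64·5897 − 269·1403
1 = −269·30888 + 1409·5897
So 5897·1409 ≡ 1 (mod 30888), hence d = 1409.

1409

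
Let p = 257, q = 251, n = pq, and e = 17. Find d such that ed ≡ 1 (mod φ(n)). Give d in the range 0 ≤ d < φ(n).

26353

φ(n) = (p−1)(q−1) = 256·250 = 64000.
Need d with 17·d ≡ 1 (mod 64000). Apply the extended Euclidean algorithm:
64000 = 3764*17 + 12
17 = 1*12 + 5
12 = 2*5 + 2
5 = 2*2 + 1
2 = 2*1 + 0
Back-substitute:
1 = 5 − 2·2
1 = −2·12 + 5·5
1 = 5·17 − 7·12
1 = −7·64000 + 26353·17
So 17·26353 ≡ 1 (mod 64000), hence d = 26353.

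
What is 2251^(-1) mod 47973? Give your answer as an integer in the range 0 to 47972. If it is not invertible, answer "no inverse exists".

27130

Apply the Euclidean algorithm to 47973 and 2251:
47973 = 21×2251 + 702
2251 = 3×702 + 145
702 = 4×145 + 122
145 = 1×122 + 23
122 = 5×23 + 7
23 = 3×7 + 2
7 = 3×2 + 1
2 = 2×1 + 0
Since gcd(2251, 47973) = 1, back-substitute to write 1 as a combination:
1 = 7 − 3·2
1 = −3·23 + 10·7
1 = 10·122 − 53·23
1 = −53·145 + 63·122
1 = 63·702 − 305·145
1 = −305·2251 + 978·702
1 = 978·47973 − 20843·2251
So 2251·(-20843) ≡ 1 (mod 47973), and -20843 ≡ 27130 (mod 47973).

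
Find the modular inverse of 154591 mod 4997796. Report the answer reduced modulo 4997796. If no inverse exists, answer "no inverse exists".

Extended Euclidean algorithm:
4997796 = 32*154591 + 50884
154591 = 3*50884 + 1939
50884 = 26*1939 + 470
1939 = 4*470 + 59
470 = 7*59 + 57
59 = 1*57 + 2
57 = 28*2 + 1
2 = 2*1 + 0
gcd = 1, so the inverse exists. Back-substitute:
1 = 57 − 28·2
1 = −28·59 + 29·57
1 = 29·470 − 231·59
1 = −231·1939 + 953·470
1 = 953·50884 − 25009·1939
1 = −25009·154591 + 75980·50884
1 = 75980·4997796 − 2456369·154591
Hence 154591⁻¹ ≡ -2456369 ≡ 2541427 (mod 4997796).

2541427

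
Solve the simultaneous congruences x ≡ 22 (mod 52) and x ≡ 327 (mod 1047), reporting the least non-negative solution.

Write x = 22 + 52·k. Then 52·k ≡ 327 − 22 ≡ 305 (mod 1047).
Need 52⁻¹ mod 1047. Extended Euclid on (1047, 52):
1047 = 20×52 + 7
52 = 7×7 + 3
7 = 2×3 + 1
3 = 3×1 + 0
Back-substitute:
1 = 7 − 2·3
1 = −2·52 + 15·7
1 = 15·1047 − 302·52
52⁻¹ ≡ 745 (mod 1047), so k ≡ 745·305 ≡ 26 (mod 1047).
x = 22 + 52·26 = 1374.

1374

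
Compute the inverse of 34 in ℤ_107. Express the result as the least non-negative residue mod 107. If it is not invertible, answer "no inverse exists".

Apply the Euclidean algorithm to 107 and 34:
107 = 3×34 + 5
34 = 6×5 + 4
5 = 1×4 + 1
4 = 4×1 + 0
gcd = 1, so the inverse exists. Back-substitute:
1 = 5 − 4
1 = −34 + 7·5
1 = 7·107 − 22·34
Thus 34·(-22) ≡ 1 (mod 107); reducing, -22 mod 107 = 85.

85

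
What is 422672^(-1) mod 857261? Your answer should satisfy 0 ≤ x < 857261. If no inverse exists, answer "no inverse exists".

483122

Extended Euclidean algorithm:
857261 = 2*422672 + 11917
422672 = 35*11917 + 5577
11917 = 2*5577 + 763
5577 = 7*763 + 236
763 = 3*236 + 55
236 = 4*55 + 16
55 = 3*16 + 7
16 = 2*7 + 2
7 = 3*2 + 1
2 = 2*1 + 0
gcd = 1, so the inverse exists. Back-substitute:
1 = 7 − 3·2
1 = −3·16 + 7·7
1 = 7·55 − 24·16
1 = −24·236 + 103·55
1 = 103·763 − 333·236
1 = −333·5577 + 2434·763
1 = 2434·11917 − 5201·5577
1 = −5201·422672 + 184469·11917
1 = 184469·857261 − 374139·422672
Thus 422672·(-374139) ≡ 1 (mod 857261); reducing, -374139 mod 857261 = 483122.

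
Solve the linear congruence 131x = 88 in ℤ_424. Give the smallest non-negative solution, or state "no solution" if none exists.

224

First find gcd(131, 424):
424 = 3·131 + 31
131 = 4·31 + 7
31 = 4·7 + 3
7 = 2·3 + 1
3 = 3·1 + 0
gcd = 1, so a unique solution mod 424 exists.
Back-substitute for the Bézout coefficients:
1 = 7 − 2·3
1 = −2·31 + 9·7
1 = 9·131 − 38·31
1 = −38·424 + 123·131
So 131·(123) ≡ 1 (mod 424), giving 131⁻¹ ≡ 123.
x ≡ 131⁻¹·88 ≡ 123·88 ≡ 224 (mod 424).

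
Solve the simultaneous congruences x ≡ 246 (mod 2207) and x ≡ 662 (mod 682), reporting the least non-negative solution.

62042

Write x = 246 + 2207·k. Then 2207·k ≡ 662 − 246 ≡ 416 (mod 682).
Need 2207⁻¹ mod 682. Extended Euclid on (682, 161):
682 = 4*161 + 38
161 = 4*38 + 9
38 = 4*9 + 2
9 = 4*2 + 1
2 = 2*1 + 0
Back-substitute:
1 = 9 − 4·2
1 = −4·38 + 17·9
1 = 17·161 − 72·38
1 = −72·682 + 305·161
2207⁻¹ ≡ 305 (mod 682), so k ≡ 305·416 ≡ 28 (mod 682).
x = 246 + 2207·28 = 62042.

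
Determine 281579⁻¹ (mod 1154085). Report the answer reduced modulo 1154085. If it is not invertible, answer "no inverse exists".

Run Euclid on (1154085, 281579):
1154085 = 4·281579 + 27769
281579 = 10·27769 + 3889
27769 = 7·3889 + 546
3889 = 7·546 + 67
546 = 8·67 + 10
67 = 6·10 + 7
10 = 1·7 + 3
7 = 2·3 + 1
3 = 3·1 + 0
gcd = 1, so the inverse exists. Back-substitute:
1 = 7 − 2·3
1 = −2·10 + 3·7
1 = 3·67 − 20·10
1 = −20·546 + 163·67
1 = 163·3889 − 1161·546
1 = −1161·27769 + 8290·3889
1 = 8290·281579 − 84061·27769
1 = −84061·1154085 + 344534·281579
So 281579·344534 ≡ 1 (mod 1154085).

344534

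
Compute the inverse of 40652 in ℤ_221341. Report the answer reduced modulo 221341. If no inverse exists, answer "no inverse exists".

51219

gcd(221341, 40652) by repeated division:
221341 = 5×40652 + 18081
40652 = 2×18081 + 4490
18081 = 4×4490 + 121
4490 = 37×121 + 13
121 = 9×13 + 4
13 = 3×4 + 1
4 = 4×1 + 0
The gcd is 1. Working backward:
1 = 13 − 3·4
1 = −3·121 + 28·13
1 = 28·4490 − 1039·121
1 = −1039·18081 + 4184·4490
1 = 4184·40652 − 9407·18081
1 = −9407·221341 + 51219·40652
So 40652·51219 ≡ 1 (mod 221341).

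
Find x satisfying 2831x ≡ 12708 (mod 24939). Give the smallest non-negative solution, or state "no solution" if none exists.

3537

First find gcd(2831, 24939):
24939 = 8*2831 + 2291
2831 = 1*2291 + 540
2291 = 4*540 + 131
540 = 4*131 + 16
131 = 8*16 + 3
16 = 5*3 + 1
3 = 3*1 + 0
gcd = 1, so a unique solution mod 24939 exists.
Back-substitute for the Bézout coefficients:
1 = 16 − 5·3
1 = −5·131 + 41·16
1 = 41·540 − 169·131
1 = −169·2291 + 717·540
1 = 717·2831 − 886·2291
1 = −886·24939 + 7805·2831
So 2831·(7805) ≡ 1 (mod 24939), giving 2831⁻¹ ≡ 7805.
x ≡ 2831⁻¹·12708 ≡ 7805·12708 ≡ 3537 (mod 24939).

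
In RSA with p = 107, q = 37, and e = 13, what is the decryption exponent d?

φ(n) = (p−1)(q−1) = 106·36 = 3816.
Need d with 13·d ≡ 1 (mod 3816). Apply the extended Euclidean algorithm:
3816 = 293·13 + 7
13 = 1·7 + 6
7 = 1·6 + 1
6 = 6·1 + 0
Back-substitute:
1 = 7 − 6
1 = −13 + 2·7
1 = 2·3816 − 587·13
So 13·(-587) ≡ 1 (mod 3816), hence d ≡ -587 ≡ 3229 (mod 3816).

3229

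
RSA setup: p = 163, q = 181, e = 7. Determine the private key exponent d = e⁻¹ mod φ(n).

16663

φ(n) = (p−1)(q−1) = 162·180 = 29160.
Need d with 7·d ≡ 1 (mod 29160). Apply the extended Euclidean algorithm:
29160 = 4165×7 + 5
7 = 1×5 + 2
5 = 2×2 + 1
2 = 2×1 + 0
Back-substitute:
1 = 5 − 2·2
1 = −2·7 + 3·5
1 = 3·29160 − 12497·7
So 7·(-12497) ≡ 1 (mod 29160), hence d ≡ -12497 ≡ 16663 (mod 29160).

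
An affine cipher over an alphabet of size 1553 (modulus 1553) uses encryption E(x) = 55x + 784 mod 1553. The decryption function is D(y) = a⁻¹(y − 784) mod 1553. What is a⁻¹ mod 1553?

1073

Run Euclid on (1553, 55):
1553 = 28*55 + 13
55 = 4*13 + 3
13 = 4*3 + 1
3 = 3*1 + 0
The gcd is 1. Working backward:
1 = 13 − 4·3
1 = −4·55 + 17·13
1 = 17·1553 − 480·55
Thus 55·(-480) ≡ 1 (mod 1553); reducing, -480 mod 1553 = 1073.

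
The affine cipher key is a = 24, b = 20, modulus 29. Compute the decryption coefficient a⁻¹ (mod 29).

Run Euclid on (29, 24):
29 = 1·24 + 5
24 = 4·5 + 4
5 = 1·4 + 1
4 = 4·1 + 0
The gcd is 1. Working backward:
1 = 5 − 4
1 = −24 + 5·5
1 = 5·29 − 6·24
So 24·(-6) ≡ 1 (mod 29), and -6 ≡ 23 (mod 29).

23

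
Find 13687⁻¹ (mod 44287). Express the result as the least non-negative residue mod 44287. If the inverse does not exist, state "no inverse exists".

Extended Euclidean algorithm:
44287 = 3*13687 + 3226
13687 = 4*3226 + 783
3226 = 4*783 + 94
783 = 8*94 + 31
94 = 3*31 + 1
31 = 31*1 + 0
Since gcd(13687, 44287) = 1, back-substitute to write 1 as a combination:
1 = 94 − 3·31
1 = −3·783 + 25·94
1 = 25·3226 − 103·783
1 = −103·13687 + 437·3226
1 = 437·44287 − 1414·13687
So 13687·(-1414) ≡ 1 (mod 44287), and -1414 ≡ 42873 (mod 44287).

42873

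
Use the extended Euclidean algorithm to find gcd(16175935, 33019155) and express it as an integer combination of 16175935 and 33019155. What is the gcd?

5

Repeated division:
33019155 = 2×16175935 + 667285
16175935 = 24×667285 + 161095
667285 = 4×161095 + 22905
161095 = 7×22905 + 760
22905 = 30×760 + 105
760 = 7×105 + 25
105 = 4×25 + 5
25 = 5×5 + 0
gcd(16175935, 33019155) = 5.
Express as a combination:
5 = 105 − 4·25
5 = −4·760 + 29·105
5 = 29·22905 − 874·760
5 = −874·161095 + 6147·22905
5 = 6147·667285 − 25462·161095
5 = −25462·16175935 + 617235·667285
5 = 617235·33019155 − 1259932·16175935
So 5 = (617235)·33019155 + (-1259932)·16175935.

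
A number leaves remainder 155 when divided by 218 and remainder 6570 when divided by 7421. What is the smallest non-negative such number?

Write x = 155 + 218·k. Then 218·k ≡ 6570 − 155 ≡ 6415 (mod 7421).
Need 218⁻¹ mod 7421. Extended Euclid on (7421, 218):
7421 = 34*218 + 9
218 = 24*9 + 2
9 = 4*2 + 1
2 = 2*1 + 0
Back-substitute:
1 = 9 − 4·2
1 = −4·218 + 97·9
1 = 97·7421 − 3302·218
218⁻¹ ≡ 4119 (mod 7421), so k ≡ 4119·6415 ≡ 4625 (mod 7421).
x = 155 + 218·4625 = 1008405.

1008405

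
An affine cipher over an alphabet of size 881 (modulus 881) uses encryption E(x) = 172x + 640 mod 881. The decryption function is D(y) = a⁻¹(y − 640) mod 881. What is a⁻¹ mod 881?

Apply the Euclidean algorithm to 881 and 172:
881 = 5*172 + 21
172 = 8*21 + 4
21 = 5*4 + 1
4 = 4*1 + 0
The gcd is 1. Working backward:
1 = 21 − 5·4
1 = −5·172 + 41·21
1 = 41·881 − 210·172
So 172·(-210) ≡ 1 (mod 881), and -210 ≡ 671 (mod 881).

671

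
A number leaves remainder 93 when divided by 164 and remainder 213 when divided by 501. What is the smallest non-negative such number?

Write x = 93 + 164·k. Then 164·k ≡ 213 − 93 ≡ 120 (mod 501).
Need 164⁻¹ mod 501. Extended Euclid on (501, 164):
501 = 3*164 + 9
164 = 18*9 + 2
9 = 4*2 + 1
2 = 2*1 + 0
Back-substitute:
1 = 9 − 4·2
1 = −4·164 + 73·9
1 = 73·501 − 223·164
164⁻¹ ≡ 278 (mod 501), so k ≡ 278·120 ≡ 294 (mod 501).
x = 93 + 164·294 = 48309.

48309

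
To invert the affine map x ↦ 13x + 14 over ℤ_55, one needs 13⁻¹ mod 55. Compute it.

gcd(55, 13) by repeated division:
55 = 4×13 + 3
13 = 4×3 + 1
3 = 3×1 + 0
Since gcd(13, 55) = 1, back-substitute to write 1 as a combination:
1 = 13 − 4·3
1 = −4·55 + 17·13
So 13·17 ≡ 1 (mod 55).

17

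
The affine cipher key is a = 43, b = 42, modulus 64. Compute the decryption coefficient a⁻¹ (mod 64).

Run Euclid on (64, 43):
64 = 1×43 + 21
43 = 2×21 + 1
21 = 21×1 + 0
The gcd is 1. Working backward:
1 = 43 − 2·21
1 = −2·64 + 3·43
So 43·3 ≡ 1 (mod 64).

3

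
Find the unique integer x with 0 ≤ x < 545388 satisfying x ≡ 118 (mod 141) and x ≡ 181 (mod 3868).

Write x = 118 + 141·k. Then 141·k ≡ 181 − 118 ≡ 63 (mod 3868).
Need 141⁻¹ mod 3868. Extended Euclid on (3868, 141):
3868 = 27×141 + 61
141 = 2×61 + 19
61 = 3×19 + 4
19 = 4×4 + 3
4 = 1×3 + 1
3 = 3×1 + 0
Back-substitute:
1 = 4 − 3
1 = −19 + 5·4
1 = 5·61 − 16·19
1 = −16·141 + 37·61
1 = 37·3868 − 1015·141
141⁻¹ ≡ 2853 (mod 3868), so k ≡ 2853·63 ≡ 1811 (mod 3868).
x = 118 + 141·1811 = 255469.

255469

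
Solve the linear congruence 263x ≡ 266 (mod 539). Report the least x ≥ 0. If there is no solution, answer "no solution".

First find gcd(263, 539):
539 = 2·263 + 13
263 = 20·13 + 3
13 = 4·3 + 1
3 = 3·1 + 0
gcd = 1, so a unique solution mod 539 exists.
Back-substitute for the Bézout coefficients:
1 = 13 − 4·3
1 = −4·263 + 81·13
1 = 81·539 − 166·263
So 263·(-166) ≡ 1 (mod 539), giving 263⁻¹ ≡ 373.
x ≡ 263⁻¹·266 ≡ 373·266 ≡ 42 (mod 539).

42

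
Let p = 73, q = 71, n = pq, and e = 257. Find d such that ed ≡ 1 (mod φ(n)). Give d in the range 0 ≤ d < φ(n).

φ(n) = (p−1)(q−1) = 72·70 = 5040.
Need d with 257·d ≡ 1 (mod 5040). Apply the extended Euclidean algorithm:
5040 = 19×257 + 157
257 = 1×157 + 100
157 = 1×100 + 57
100 = 1×57 + 43
57 = 1×43 + 14
43 = 3×14 + 1
14 = 14×1 + 0
Back-substitute:
1 = 43 − 3·14
1 = −3·57 + 4·43
1 = 4·100 − 7·57
1 = −7·157 + 11·100
1 = 11·257 − 18·157
1 = −18·5040 + 353·257
So 257·353 ≡ 1 (mod 5040), hence d = 353.

353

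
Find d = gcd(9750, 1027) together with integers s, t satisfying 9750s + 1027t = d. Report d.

13

Euclidean algorithm:
9750 = 9×1027 + 507
1027 = 2×507 + 13
507 = 39×13 + 0
gcd(9750, 1027) = 13.
Express as a combination:
13 = 1027 − 2·507
13 = −2·9750 + 19·1027
So 13 = (-2)·9750 + (19)·1027.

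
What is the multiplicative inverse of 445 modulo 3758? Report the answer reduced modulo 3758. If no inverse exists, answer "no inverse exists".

1841

gcd(3758, 445) by repeated division:
3758 = 8·445 + 198
445 = 2·198 + 49
198 = 4·49 + 2
49 = 24·2 + 1
2 = 2·1 + 0
gcd = 1, so the inverse exists. Back-substitute:
1 = 49 − 24·2
1 = −24·198 + 97·49
1 = 97·445 − 218·198
1 = −218·3758 + 1841·445
So 445·1841 ≡ 1 (mod 3758).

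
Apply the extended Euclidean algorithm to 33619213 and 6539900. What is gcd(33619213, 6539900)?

Repeated division:
33619213 = 5*6539900 + 919713
6539900 = 7*919713 + 101909
919713 = 9*101909 + 2532
101909 = 40*2532 + 629
2532 = 4*629 + 16
629 = 39*16 + 5
16 = 3*5 + 1
5 = 5*1 + 0
gcd(33619213, 6539900) = 1.
Back-substituting:
1 = 16 − 3·5
1 = −3·629 + 118·16
1 = 118·2532 − 475·629
1 = −475·101909 + 19118·2532
1 = 19118·919713 − 172537·101909
1 = −172537·6539900 + 1226877·919713
1 = 1226877·33619213 − 6306922·6539900
So 1 = (1226877)·33619213 + (-6306922)·6539900.

1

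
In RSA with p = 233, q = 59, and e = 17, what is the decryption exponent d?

φ(n) = (p−1)(q−1) = 232·58 = 13456.
Need d with 17·d ≡ 1 (mod 13456). Apply the extended Euclidean algorithm:
13456 = 791×17 + 9
17 = 1×9 + 8
9 = 1×8 + 1
8 = 8×1 + 0
Back-substitute:
1 = 9 − 8
1 = −17 + 2·9
1 = 2·13456 − 1583·17
So 17·(-1583) ≡ 1 (mod 13456), hence d ≡ -1583 ≡ 11873 (mod 13456).

11873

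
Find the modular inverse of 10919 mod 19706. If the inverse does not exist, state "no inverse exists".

Run Euclid on (19706, 10919):
19706 = 1*10919 + 8787
10919 = 1*8787 + 2132
8787 = 4*2132 + 259
2132 = 8*259 + 60
259 = 4*60 + 19
60 = 3*19 + 3
19 = 6*3 + 1
3 = 3*1 + 0
gcd = 1, so the inverse exists. Back-substitute:
1 = 19 − 6·3
1 = −6·60 + 19·19
1 = 19·259 − 82·60
1 = −82·2132 + 675·259
1 = 675·8787 − 2782·2132
1 = −2782·10919 + 3457·8787
1 = 3457·19706 − 6239·10919
Thus 10919·(-6239) ≡ 1 (mod 19706); reducing, -6239 mod 19706 = 13467.

13467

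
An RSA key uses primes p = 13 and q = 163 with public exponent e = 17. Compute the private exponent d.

1601

φ(n) = (p−1)(q−1) = 12·162 = 1944.
Need d with 17·d ≡ 1 (mod 1944). Apply the extended Euclidean algorithm:
1944 = 114×17 + 6
17 = 2×6 + 5
6 = 1×5 + 1
5 = 5×1 + 0
Back-substitute:
1 = 6 − 5
1 = −17 + 3·6
1 = 3·1944 − 343·17
So 17·(-343) ≡ 1 (mod 1944), hence d ≡ -343 ≡ 1601 (mod 1944).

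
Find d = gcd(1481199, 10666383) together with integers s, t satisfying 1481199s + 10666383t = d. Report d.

Euclidean algorithm:
10666383 = 7·1481199 + 297990
1481199 = 4·297990 + 289239
297990 = 1·289239 + 8751
289239 = 33·8751 + 456
8751 = 19·456 + 87
456 = 5·87 + 21
87 = 4·21 + 3
21 = 7·3 + 0
gcd(1481199, 10666383) = 3.
Working backward:
3 = 87 − 4·21
3 = −4·456 + 21·87
3 = 21·8751 − 403·456
3 = −403·289239 + 13320·8751
3 = 13320·297990 − 13723·289239
3 = −13723·1481199 + 68212·297990
3 = 68212·10666383 − 491207·1481199
So 3 = (68212)·10666383 + (-491207)·1481199.

3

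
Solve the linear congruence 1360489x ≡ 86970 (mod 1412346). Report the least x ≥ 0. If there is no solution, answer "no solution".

23448

First find gcd(1360489, 1412346):
1412346 = 1·1360489 + 51857
1360489 = 26·51857 + 12207
51857 = 4·12207 + 3029
12207 = 4·3029 + 91
3029 = 33·91 + 26
91 = 3·26 + 13
26 = 2·13 + 0
gcd = 13 and 13 | 86970, so solutions exist. Divide through by 13: 104653x ≡ 6690 (mod 108642).
Now find 104653⁻¹ mod 108642:
108642 = 1·104653 + 3989
104653 = 26·3989 + 939
3989 = 4·939 + 233
939 = 4·233 + 7
233 = 33·7 + 2
7 = 3·2 + 1
2 = 2·1 + 0
Back-substitute:
1 = 7 − 3·2
1 = −3·233 + 100·7
1 = 100·939 − 403·233
1 = −403·3989 + 1712·939
1 = 1712·104653 − 44915·3989
1 = −44915·108642 + 46627·104653
So 104653⁻¹ ≡ 46627 (mod 108642).
Then x ≡ 46627·6690 ≡ 23448 (mod 108642); the smallest non-negative solution is x = 23448.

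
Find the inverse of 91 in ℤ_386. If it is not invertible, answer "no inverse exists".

263

gcd(386, 91) by repeated division:
386 = 4×91 + 22
91 = 4×22 + 3
22 = 7×3 + 1
3 = 3×1 + 0
The gcd is 1. Working backward:
1 = 22 − 7·3
1 = −7·91 + 29·22
1 = 29·386 − 123·91
So 91·(-123) ≡ 1 (mod 386), and -123 ≡ 263 (mod 386).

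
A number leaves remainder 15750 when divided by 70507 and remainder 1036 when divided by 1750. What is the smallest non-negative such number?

80957786

Write x = 15750 + 70507·k. Then 70507·k ≡ 1036 − 15750 ≡ 1036 (mod 1750).
Need 70507⁻¹ mod 1750. Extended Euclid on (1750, 507):
1750 = 3*507 + 229
507 = 2*229 + 49
229 = 4*49 + 33
49 = 1*33 + 16
33 = 2*16 + 1
16 = 16*1 + 0
Back-substitute:
1 = 33 − 2·16
1 = −2·49 + 3·33
1 = 3·229 − 14·49
1 = −14·507 + 31·229
1 = 31·1750 − 107·507
70507⁻¹ ≡ 1643 (mod 1750), so k ≡ 1643·1036 ≡ 1148 (mod 1750).
x = 15750 + 70507·1148 = 80957786.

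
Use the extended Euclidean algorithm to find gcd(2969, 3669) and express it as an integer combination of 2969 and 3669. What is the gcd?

Euclidean algorithm:
3669 = 1*2969 + 700
2969 = 4*700 + 169
700 = 4*169 + 24
169 = 7*24 + 1
24 = 24*1 + 0
gcd(2969, 3669) = 1.
Back-substituting:
1 = 169 − 7·24
1 = −7·700 + 29·169
1 = 29·2969 − 123·700
1 = −123·3669 + 152·2969
So 1 = (-123)·3669 + (152)·2969.

1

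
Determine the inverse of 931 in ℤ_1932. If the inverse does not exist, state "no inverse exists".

no inverse exists

Compute gcd(931, 1932):
1932 = 2*931 + 70
931 = 13*70 + 21
70 = 3*21 + 7
21 = 3*7 + 0
Since gcd = 7 > 1, 931 is not a unit mod 1932.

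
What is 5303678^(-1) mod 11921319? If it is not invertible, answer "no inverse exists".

8964794

Apply the Euclidean algorithm to 11921319 and 5303678:
11921319 = 2×5303678 + 1313963
5303678 = 4×1313963 + 47826
1313963 = 27×47826 + 22661
47826 = 2×22661 + 2504
22661 = 9×2504 + 125
2504 = 20×125 + 4
125 = 31×4 + 1
4 = 4×1 + 0
Since gcd(5303678, 11921319) = 1, back-substitute to write 1 as a combination:
1 = 125 − 31·4
1 = −31·2504 + 621·125
1 = 621·22661 − 5620·2504
1 = −5620·47826 + 11861·22661
1 = 11861·1313963 − 325867·47826
1 = −325867·5303678 + 1315329·1313963
1 = 1315329·11921319 − 2956525·5303678
Thus 5303678·(-2956525) ≡ 1 (mod 11921319); reducing, -2956525 mod 11921319 = 8964794.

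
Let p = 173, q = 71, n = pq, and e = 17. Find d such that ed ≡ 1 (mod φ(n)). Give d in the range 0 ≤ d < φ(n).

2833

φ(n) = (p−1)(q−1) = 172·70 = 12040.
Need d with 17·d ≡ 1 (mod 12040). Apply the extended Euclidean algorithm:
12040 = 708×17 + 4
17 = 4×4 + 1
4 = 4×1 + 0
Back-substitute:
1 = 17 − 4·4
1 = −4·12040 + 2833·17
So 17·2833 ≡ 1 (mod 12040), hence d = 2833.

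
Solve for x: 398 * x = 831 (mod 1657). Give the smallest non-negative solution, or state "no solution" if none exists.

1147

First find gcd(398, 1657):
1657 = 4×398 + 65
398 = 6×65 + 8
65 = 8×8 + 1
8 = 8×1 + 0
gcd = 1, so a unique solution mod 1657 exists.
Back-substitute for the Bézout coefficients:
1 = 65 − 8·8
1 = −8·398 + 49·65
1 = 49·1657 − 204·398
So 398·(-204) ≡ 1 (mod 1657), giving 398⁻¹ ≡ 1453.
x ≡ 398⁻¹·831 ≡ 1453·831 ≡ 1147 (mod 1657).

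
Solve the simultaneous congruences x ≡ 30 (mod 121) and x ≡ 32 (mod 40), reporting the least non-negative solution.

272

Write x = 30 + 121·k. Then 121·k ≡ 32 − 30 ≡ 2 (mod 40).
Need 121⁻¹ mod 40. Extended Euclid on (40, 1):
40 = 40×1 + 0
121⁻¹ ≡ 1 (mod 40), so k ≡ 1·2 ≡ 2 (mod 40).
x = 30 + 121·2 = 272.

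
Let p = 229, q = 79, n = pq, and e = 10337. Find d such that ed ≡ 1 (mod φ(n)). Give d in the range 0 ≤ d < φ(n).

φ(n) = (p−1)(q−1) = 228·78 = 17784.
Need d with 10337·d ≡ 1 (mod 17784). Apply the extended Euclidean algorithm:
17784 = 1*10337 + 7447
10337 = 1*7447 + 2890
7447 = 2*2890 + 1667
2890 = 1*1667 + 1223
1667 = 1*1223 + 444
1223 = 2*444 + 335
444 = 1*335 + 109
335 = 3*109 + 8
109 = 13*8 + 5
8 = 1*5 + 3
5 = 1*3 + 2
3 = 1*2 + 1
2 = 2*1 + 0
Back-substitute:
1 = 3 − 2
1 = −5 + 2·3
1 = 2·8 − 3·5
1 = −3·109 + 41·8
1 = 41·335 − 126·109
1 = −126·444 + 167·335
1 = 167·1223 − 460·444
1 = −460·1667 + 627·1223
1 = 627·2890 − 1087·1667
1 = −1087·7447 + 2801·2890
1 = 2801·10337 − 3888·7447
1 = −3888·17784 + 6689·10337
So 10337·6689 ≡ 1 (mod 17784), hence d = 6689.

6689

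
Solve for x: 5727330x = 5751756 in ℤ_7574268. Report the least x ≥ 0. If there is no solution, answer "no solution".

First find gcd(5727330, 7574268):
7574268 = 1·5727330 + 1846938
5727330 = 3·1846938 + 186516
1846938 = 9·186516 + 168294
186516 = 1·168294 + 18222
168294 = 9·18222 + 4296
18222 = 4·4296 + 1038
4296 = 4·1038 + 144
1038 = 7·144 + 30
144 = 4·30 + 24
30 = 1·24 + 6
24 = 4·6 + 0
gcd = 6 and 6 | 5751756, so solutions exist. Divide through by 6: 954555x ≡ 958626 (mod 1262378).
Now find 954555⁻¹ mod 1262378:
1262378 = 1×954555 + 307823
954555 = 3×307823 + 31086
307823 = 9×31086 + 28049
31086 = 1×28049 + 3037
28049 = 9×3037 + 716
3037 = 4×716 + 173
716 = 4×173 + 24
173 = 7×24 + 5
24 = 4×5 + 4
5 = 1×4 + 1
4 = 4×1 + 0
Back-substitute:
1 = 5 − 4
1 = −24 + 5·5
1 = 5·173 − 36·24
1 = −36·716 + 149·173
1 = 149·3037 − 632·716
1 = −632·28049 + 5837·3037
1 = 5837·31086 − 6469·28049
1 = −6469·307823 + 64058·31086
1 = 64058·954555 − 198643·307823
1 = −198643·1262378 + 262701·954555
So 954555⁻¹ ≡ 262701 (mod 1262378).
Then x ≡ 262701·958626 ≡ 221606 (mod 1262378); the smallest non-negative solution is x = 221606.

221606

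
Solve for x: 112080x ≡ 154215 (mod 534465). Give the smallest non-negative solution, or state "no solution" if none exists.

First find gcd(112080, 534465):
534465 = 4*112080 + 86145
112080 = 1*86145 + 25935
86145 = 3*25935 + 8340
25935 = 3*8340 + 915
8340 = 9*915 + 105
915 = 8*105 + 75
105 = 1*75 + 30
75 = 2*30 + 15
30 = 2*15 + 0
gcd = 15 and 15 | 154215, so solutions exist. Divide through by 15: 7472x ≡ 10281 (mod 35631).
Now find 7472⁻¹ mod 35631:
35631 = 4·7472 + 5743
7472 = 1·5743 + 1729
5743 = 3·1729 + 556
1729 = 3·556 + 61
556 = 9·61 + 7
61 = 8·7 + 5
7 = 1·5 + 2
5 = 2·2 + 1
2 = 2·1 + 0
Back-substitute:
1 = 5 − 2·2
1 = −2·7 + 3·5
1 = 3·61 − 26·7
1 = −26·556 + 237·61
1 = 237·1729 − 737·556
1 = −737·5743 + 2448·1729
1 = 2448·7472 − 3185·5743
1 = −3185·35631 + 15188·7472
So 7472⁻¹ ≡ 15188 (mod 35631).
Then x ≡ 15188·10281 ≡ 12786 (mod 35631); the smallest non-negative solution is x = 12786.

12786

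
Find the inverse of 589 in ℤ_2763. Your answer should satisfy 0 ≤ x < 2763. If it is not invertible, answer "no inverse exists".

Run Euclid on (2763, 589):
2763 = 4*589 + 407
589 = 1*407 + 182
407 = 2*182 + 43
182 = 4*43 + 10
43 = 4*10 + 3
10 = 3*3 + 1
3 = 3*1 + 0
The gcd is 1. Working backward:
1 = 10 − 3·3
1 = −3·43 + 13·10
1 = 13·182 − 55·43
1 = −55·407 + 123·182
1 = 123·589 − 178·407
1 = −178·2763 + 835·589
So 589·835 ≡ 1 (mod 2763).

835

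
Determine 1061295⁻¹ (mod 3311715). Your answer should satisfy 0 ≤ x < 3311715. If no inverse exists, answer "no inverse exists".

no inverse exists

Euclidean algorithm on 3311715, 1061295:
3311715 = 3·1061295 + 127830
1061295 = 8·127830 + 38655
127830 = 3·38655 + 11865
38655 = 3·11865 + 3060
11865 = 3·3060 + 2685
3060 = 1·2685 + 375
2685 = 7·375 + 60
375 = 6·60 + 15
60 = 4·15 + 0
The gcd is 15, not 1, hence no inverse exists.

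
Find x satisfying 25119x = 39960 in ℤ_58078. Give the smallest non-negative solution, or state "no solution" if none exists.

48882

First find gcd(25119, 58078):
58078 = 2·25119 + 7840
25119 = 3·7840 + 1599
7840 = 4·1599 + 1444
1599 = 1·1444 + 155
1444 = 9·155 + 49
155 = 3·49 + 8
49 = 6·8 + 1
8 = 8·1 + 0
gcd = 1, so a unique solution mod 58078 exists.
Back-substitute for the Bézout coefficients:
1 = 49 − 6·8
1 = −6·155 + 19·49
1 = 19·1444 − 177·155
1 = −177·1599 + 196·1444
1 = 196·7840 − 961·1599
1 = −961·25119 + 3079·7840
1 = 3079·58078 − 7119·25119
So 25119·(-7119) ≡ 1 (mod 58078), giving 25119⁻¹ ≡ 50959.
x ≡ 25119⁻¹·39960 ≡ 50959·39960 ≡ 48882 (mod 58078).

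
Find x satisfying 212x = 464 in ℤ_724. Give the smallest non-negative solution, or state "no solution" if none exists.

50

First find gcd(212, 724):
724 = 3*212 + 88
212 = 2*88 + 36
88 = 2*36 + 16
36 = 2*16 + 4
16 = 4*4 + 0
gcd = 4 and 4 | 464, so solutions exist. Divide through by 4: 53x ≡ 116 (mod 181).
Now find 53⁻¹ mod 181:
181 = 3*53 + 22
53 = 2*22 + 9
22 = 2*9 + 4
9 = 2*4 + 1
4 = 4*1 + 0
Back-substitute:
1 = 9 − 2·4
1 = −2·22 + 5·9
1 = 5·53 − 12·22
1 = −12·181 + 41·53
So 53⁻¹ ≡ 41 (mod 181).
Then x ≡ 41·116 ≡ 50 (mod 181); the smallest non-negative solution is x = 50.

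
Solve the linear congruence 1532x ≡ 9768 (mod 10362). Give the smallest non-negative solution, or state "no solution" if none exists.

First find gcd(1532, 10362):
10362 = 6·1532 + 1170
1532 = 1·1170 + 362
1170 = 3·362 + 84
362 = 4·84 + 26
84 = 3·26 + 6
26 = 4·6 + 2
6 = 3·2 + 0
gcd = 2 and 2 | 9768, so solutions exist. Divide through by 2: 766x ≡ 4884 (mod 5181).
Now find 766⁻¹ mod 5181:
5181 = 6×766 + 585
766 = 1×585 + 181
585 = 3×181 + 42
181 = 4×42 + 13
42 = 3×13 + 3
13 = 4×3 + 1
3 = 3×1 + 0
Back-substitute:
1 = 13 − 4·3
1 = −4·42 + 13·13
1 = 13·181 − 56·42
1 = −56·585 + 181·181
1 = 181·766 − 237·585
1 = −237·5181 + 1603·766
So 766⁻¹ ≡ 1603 (mod 5181).
Then x ≡ 1603·4884 ≡ 561 (mod 5181); the smallest non-negative solution is x = 561.

561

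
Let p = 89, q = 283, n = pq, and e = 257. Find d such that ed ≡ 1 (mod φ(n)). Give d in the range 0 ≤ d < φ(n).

φ(n) = (p−1)(q−1) = 88·282 = 24816.
Need d with 257·d ≡ 1 (mod 24816). Apply the extended Euclidean algorithm:
24816 = 96*257 + 144
257 = 1*144 + 113
144 = 1*113 + 31
113 = 3*31 + 20
31 = 1*20 + 11
20 = 1*11 + 9
11 = 1*9 + 2
9 = 4*2 + 1
2 = 2*1 + 0
Back-substitute:
1 = 9 − 4·2
1 = −4·11 + 5·9
1 = 5·20 − 9·11
1 = −9·31 + 14·20
1 = 14·113 − 51·31
1 = −51·144 + 65·113
1 = 65·257 − 116·144
1 = −116·24816 + 11201·257
So 257·11201 ≡ 1 (mod 24816), hence d = 11201.

11201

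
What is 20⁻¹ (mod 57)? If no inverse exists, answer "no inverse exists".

20

Run Euclid on (57, 20):
57 = 2*20 + 17
20 = 1*17 + 3
17 = 5*3 + 2
3 = 1*2 + 1
2 = 2*1 + 0
gcd = 1, so the inverse exists. Back-substitute:
1 = 3 − 2
1 = −17 + 6·3
1 = 6·20 − 7·17
1 = −7·57 + 20·20
So 20·20 ≡ 1 (mod 57).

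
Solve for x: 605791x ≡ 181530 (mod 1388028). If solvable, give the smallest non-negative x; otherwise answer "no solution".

1142022

First find gcd(605791, 1388028):
1388028 = 2×605791 + 176446
605791 = 3×176446 + 76453
176446 = 2×76453 + 23540
76453 = 3×23540 + 5833
23540 = 4×5833 + 208
5833 = 28×208 + 9
208 = 23×9 + 1
9 = 9×1 + 0
gcd = 1, so a unique solution mod 1388028 exists.
Back-substitute for the Bézout coefficients:
1 = 208 − 23·9
1 = −23·5833 + 645·208
1 = 645·23540 − 2603·5833
1 = −2603·76453 + 8454·23540
1 = 8454·176446 − 19511·76453
1 = −19511·605791 + 66987·176446
1 = 66987·1388028 − 153485·605791
So 605791·(-153485) ≡ 1 (mod 1388028), giving 605791⁻¹ ≡ 1234543.
x ≡ 605791⁻¹·181530 ≡ 1234543·181530 ≡ 1142022 (mod 1388028).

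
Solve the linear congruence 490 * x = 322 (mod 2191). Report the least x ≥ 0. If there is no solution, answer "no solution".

First find gcd(490, 2191):
2191 = 4·490 + 231
490 = 2·231 + 28
231 = 8·28 + 7
28 = 4·7 + 0
gcd = 7 and 7 | 322, so solutions exist. Divide through by 7: 70x ≡ 46 (mod 313).
Now find 70⁻¹ mod 313:
313 = 4*70 + 33
70 = 2*33 + 4
33 = 8*4 + 1
4 = 4*1 + 0
Back-substitute:
1 = 33 − 8·4
1 = −8·70 + 17·33
1 = 17·313 − 76·70
So 70·(-76) ≡ 1 (mod 313), i.e. 70⁻¹ ≡ 237.
Then x ≡ 237·46 ≡ 260 (mod 313); the smallest non-negative solution is x = 260.

260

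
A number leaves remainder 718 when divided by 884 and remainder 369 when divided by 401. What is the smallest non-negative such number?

105030

Write x = 718 + 884·k. Then 884·k ≡ 369 − 718 ≡ 52 (mod 401).
Need 884⁻¹ mod 401. Extended Euclid on (401, 82):
401 = 4×82 + 73
82 = 1×73 + 9
73 = 8×9 + 1
9 = 9×1 + 0
Back-substitute:
1 = 73 − 8·9
1 = −8·82 + 9·73
1 = 9·401 − 44·82
884⁻¹ ≡ 357 (mod 401), so k ≡ 357·52 ≡ 118 (mod 401).
x = 718 + 884·118 = 105030.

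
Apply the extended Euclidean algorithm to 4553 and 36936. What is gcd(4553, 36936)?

1

Euclidean algorithm:
36936 = 8*4553 + 512
4553 = 8*512 + 457
512 = 1*457 + 55
457 = 8*55 + 17
55 = 3*17 + 4
17 = 4*4 + 1
4 = 4*1 + 0
gcd(4553, 36936) = 1.
Working backward:
1 = 17 − 4·4
1 = −4·55 + 13·17
1 = 13·457 − 108·55
1 = −108·512 + 121·457
1 = 121·4553 − 1076·512
1 = −1076·36936 + 8729·4553
So 1 = (-1076)·36936 + (8729)·4553.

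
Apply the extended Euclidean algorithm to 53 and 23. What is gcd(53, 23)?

1

Euclidean algorithm:
53 = 2×23 + 7
23 = 3×7 + 2
7 = 3×2 + 1
2 = 2×1 + 0
gcd(53, 23) = 1.
Back-substituting:
1 = 7 − 3·2
1 = −3·23 + 10·7
1 = 10·53 − 23·23
So 1 = (10)·53 + (-23)·23.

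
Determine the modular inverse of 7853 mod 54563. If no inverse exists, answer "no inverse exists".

41056

Extended Euclidean algorithm:
54563 = 6·7853 + 7445
7853 = 1·7445 + 408
7445 = 18·408 + 101
408 = 4·101 + 4
101 = 25·4 + 1
4 = 4·1 + 0
Since gcd(7853, 54563) = 1, back-substitute to write 1 as a combination:
1 = 101 − 25·4
1 = −25·408 + 101·101
1 = 101·7445 − 1843·408
1 = −1843·7853 + 1944·7445
1 = 1944·54563 − 13507·7853
Hence 7853⁻¹ ≡ -13507 ≡ 41056 (mod 54563).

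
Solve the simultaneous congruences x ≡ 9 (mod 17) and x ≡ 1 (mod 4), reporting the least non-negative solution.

Write x = 9 + 17·k. Then 17·k ≡ 1 − 9 ≡ 0 (mod 4).
Need 17⁻¹ mod 4. Extended Euclid on (4, 1):
4 = 4×1 + 0
17⁻¹ ≡ 1 (mod 4), so k ≡ 1·0 ≡ 0 (mod 4).
x = 9 + 17·0 = 9.

9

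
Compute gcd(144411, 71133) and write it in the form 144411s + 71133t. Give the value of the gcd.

3

Euclidean algorithm:
144411 = 2*71133 + 2145
71133 = 33*2145 + 348
2145 = 6*348 + 57
348 = 6*57 + 6
57 = 9*6 + 3
6 = 2*3 + 0
gcd(144411, 71133) = 3.
Working backward:
3 = 57 − 9·6
3 = −9·348 + 55·57
3 = 55·2145 − 339·348
3 = −339·71133 + 11242·2145
3 = 11242·144411 − 22823·71133
So 3 = (11242)·144411 + (-22823)·71133.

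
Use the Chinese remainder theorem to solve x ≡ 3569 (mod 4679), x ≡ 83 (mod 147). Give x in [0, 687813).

Write x = 3569 + 4679·k. Then 4679·k ≡ 83 − 3569 ≡ 42 (mod 147).
Need 4679⁻¹ mod 147. Extended Euclid on (147, 122):
147 = 1×122 + 25
122 = 4×25 + 22
25 = 1×22 + 3
22 = 7×3 + 1
3 = 3×1 + 0
Back-substitute:
1 = 22 − 7·3
1 = −7·25 + 8·22
1 = 8·122 − 39·25
1 = −39·147 + 47·122
4679⁻¹ ≡ 47 (mod 147), so k ≡ 47·42 ≡ 63 (mod 147).
x = 3569 + 4679·63 = 298346.

298346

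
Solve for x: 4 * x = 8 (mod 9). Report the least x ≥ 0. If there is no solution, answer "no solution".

2

First find gcd(4, 9):
9 = 2·4 + 1
4 = 4·1 + 0
gcd = 1, so a unique solution mod 9 exists.
Back-substitute for the Bézout coefficients:
1 = 9 − 2·4
So 4·(-2) ≡ 1 (mod 9), giving 4⁻¹ ≡ 7.
x ≡ 4⁻¹·8 ≡ 7·8 ≡ 2 (mod 9).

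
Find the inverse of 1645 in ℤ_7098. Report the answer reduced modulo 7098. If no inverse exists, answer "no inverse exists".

no inverse exists

Compute gcd(1645, 7098):
7098 = 4×1645 + 518
1645 = 3×518 + 91
518 = 5×91 + 63
91 = 1×63 + 28
63 = 2×28 + 7
28 = 4×7 + 0
The gcd is 7, not 1, hence no inverse exists.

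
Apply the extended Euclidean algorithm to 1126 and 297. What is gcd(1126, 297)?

Euclidean algorithm:
1126 = 3*297 + 235
297 = 1*235 + 62
235 = 3*62 + 49
62 = 1*49 + 13
49 = 3*13 + 10
13 = 1*10 + 3
10 = 3*3 + 1
3 = 3*1 + 0
gcd(1126, 297) = 1.
Working backward:
1 = 10 − 3·3
1 = −3·13 + 4·10
1 = 4·49 − 15·13
1 = −15·62 + 19·49
1 = 19·235 − 72·62
1 = −72·297 + 91·235
1 = 91·1126 − 345·297
So 1 = (91)·1126 + (-345)·297.

1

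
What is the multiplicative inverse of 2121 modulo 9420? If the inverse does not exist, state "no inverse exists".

Euclidean algorithm on 9420, 2121:
9420 = 4·2121 + 936
2121 = 2·936 + 249
936 = 3·249 + 189
249 = 1·189 + 60
189 = 3·60 + 9
60 = 6·9 + 6
9 = 1·6 + 3
6 = 2·3 + 0
Since gcd = 3 > 1, 2121 is not a unit mod 9420.

no inverse exists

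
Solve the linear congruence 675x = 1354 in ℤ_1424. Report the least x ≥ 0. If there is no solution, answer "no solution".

1118

First find gcd(675, 1424):
1424 = 2*675 + 74
675 = 9*74 + 9
74 = 8*9 + 2
9 = 4*2 + 1
2 = 2*1 + 0
gcd = 1, so a unique solution mod 1424 exists.
Back-substitute for the Bézout coefficients:
1 = 9 − 4·2
1 = −4·74 + 33·9
1 = 33·675 − 301·74
1 = −301·1424 + 635·675
So 675·(635) ≡ 1 (mod 1424), giving 675⁻¹ ≡ 635.
x ≡ 675⁻¹·1354 ≡ 635·1354 ≡ 1118 (mod 1424).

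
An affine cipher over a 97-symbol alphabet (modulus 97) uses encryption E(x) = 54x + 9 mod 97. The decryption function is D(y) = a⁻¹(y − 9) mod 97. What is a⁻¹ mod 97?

9

Apply the Euclidean algorithm to 97 and 54:
97 = 1·54 + 43
54 = 1·43 + 11
43 = 3·11 + 10
11 = 1·10 + 1
10 = 10·1 + 0
gcd = 1, so the inverse exists. Back-substitute:
1 = 11 − 10
1 = −43 + 4·11
1 = 4·54 − 5·43
1 = −5·97 + 9·54
So 54·9 ≡ 1 (mod 97).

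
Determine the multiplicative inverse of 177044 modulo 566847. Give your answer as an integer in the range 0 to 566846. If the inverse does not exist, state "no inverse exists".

Extended Euclidean algorithm:
566847 = 3*177044 + 35715
177044 = 4*35715 + 34184
35715 = 1*34184 + 1531
34184 = 22*1531 + 502
1531 = 3*502 + 25
502 = 20*25 + 2
25 = 12*2 + 1
2 = 2*1 + 0
The gcd is 1. Working backward:
1 = 25 − 12·2
1 = −12·502 + 241·25
1 = 241·1531 − 735·502
1 = −735·34184 + 16411·1531
1 = 16411·35715 − 17146·34184
1 = −17146·177044 + 84995·35715
1 = 84995·566847 − 272131·177044
Thus 177044·(-272131) ≡ 1 (mod 566847); reducing, -272131 mod 566847 = 294716.

294716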